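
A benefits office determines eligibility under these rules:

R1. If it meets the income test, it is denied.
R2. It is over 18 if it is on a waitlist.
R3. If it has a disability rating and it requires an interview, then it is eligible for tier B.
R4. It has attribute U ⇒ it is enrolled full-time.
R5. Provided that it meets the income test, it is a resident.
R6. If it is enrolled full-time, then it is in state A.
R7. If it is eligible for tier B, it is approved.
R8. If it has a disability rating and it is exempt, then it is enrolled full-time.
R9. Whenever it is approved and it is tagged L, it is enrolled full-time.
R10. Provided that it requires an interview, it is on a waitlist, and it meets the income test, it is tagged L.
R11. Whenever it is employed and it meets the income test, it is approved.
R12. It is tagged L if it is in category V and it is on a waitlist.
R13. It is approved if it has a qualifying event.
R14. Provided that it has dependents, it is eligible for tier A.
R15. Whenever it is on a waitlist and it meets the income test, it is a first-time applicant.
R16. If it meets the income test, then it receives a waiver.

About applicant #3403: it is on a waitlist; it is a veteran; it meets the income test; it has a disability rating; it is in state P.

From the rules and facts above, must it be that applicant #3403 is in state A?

Forward chaining from the given facts derives: is denied, is over 18, is a resident, is a first-time applicant, receives a waiver.
The only rule concluding "it is in state A" is R6, which needs "it is enrolled full-time"; that is never established.

No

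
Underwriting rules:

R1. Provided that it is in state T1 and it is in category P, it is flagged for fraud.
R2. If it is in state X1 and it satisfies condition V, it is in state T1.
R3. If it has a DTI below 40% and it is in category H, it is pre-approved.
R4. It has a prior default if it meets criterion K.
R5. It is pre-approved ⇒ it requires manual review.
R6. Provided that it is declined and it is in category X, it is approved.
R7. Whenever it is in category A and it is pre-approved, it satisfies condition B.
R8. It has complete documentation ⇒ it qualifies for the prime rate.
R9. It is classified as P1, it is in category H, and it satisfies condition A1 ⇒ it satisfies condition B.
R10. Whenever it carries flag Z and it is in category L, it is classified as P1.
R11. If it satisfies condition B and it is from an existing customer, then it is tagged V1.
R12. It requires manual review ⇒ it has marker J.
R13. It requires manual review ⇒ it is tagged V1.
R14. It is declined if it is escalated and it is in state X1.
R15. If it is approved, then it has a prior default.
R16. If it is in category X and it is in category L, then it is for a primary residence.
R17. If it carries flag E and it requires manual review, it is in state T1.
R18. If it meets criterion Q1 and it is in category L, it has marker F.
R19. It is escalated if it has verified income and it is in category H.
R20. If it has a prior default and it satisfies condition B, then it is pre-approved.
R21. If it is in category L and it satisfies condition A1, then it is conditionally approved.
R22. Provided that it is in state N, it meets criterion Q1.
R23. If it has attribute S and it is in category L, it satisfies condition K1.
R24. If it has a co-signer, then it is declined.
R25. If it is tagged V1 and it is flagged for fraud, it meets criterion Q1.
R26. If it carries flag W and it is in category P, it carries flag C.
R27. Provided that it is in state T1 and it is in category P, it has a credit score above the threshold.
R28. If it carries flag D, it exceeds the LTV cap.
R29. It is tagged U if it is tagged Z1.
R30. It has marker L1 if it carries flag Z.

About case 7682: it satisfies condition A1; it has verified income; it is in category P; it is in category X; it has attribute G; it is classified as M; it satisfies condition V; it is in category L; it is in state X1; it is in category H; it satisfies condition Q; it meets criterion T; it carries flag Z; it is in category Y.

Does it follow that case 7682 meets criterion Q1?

By R2 (it is in state X1, it satisfies condition V): it is in state T1.
By R10 (it carries flag Z, it is in category L): it is classified as P1.
By R19 (it has verified income, it is in category H): it is escalated.
By R1 (it is in state T1, it is in category P): it is flagged for fraud.
By R9 (it is classified as P1, it is in category H, it satisfies condition A1): it satisfies condition B.
By R14 (it is escalated, it is in state X1): it is declined.
By R6 (it is declined, it is in category X): it is approved.
By R15 (it is approved): it has a prior default.
By R20 (it has a prior default, it satisfies condition B): it is pre-approved.
By R5 (it is pre-approved): it requires manual review.
By R13 (it requires manual review): it is tagged V1.
By R25 (it is tagged V1, it is flagged for fraud): it meets criterion Q1.

Yes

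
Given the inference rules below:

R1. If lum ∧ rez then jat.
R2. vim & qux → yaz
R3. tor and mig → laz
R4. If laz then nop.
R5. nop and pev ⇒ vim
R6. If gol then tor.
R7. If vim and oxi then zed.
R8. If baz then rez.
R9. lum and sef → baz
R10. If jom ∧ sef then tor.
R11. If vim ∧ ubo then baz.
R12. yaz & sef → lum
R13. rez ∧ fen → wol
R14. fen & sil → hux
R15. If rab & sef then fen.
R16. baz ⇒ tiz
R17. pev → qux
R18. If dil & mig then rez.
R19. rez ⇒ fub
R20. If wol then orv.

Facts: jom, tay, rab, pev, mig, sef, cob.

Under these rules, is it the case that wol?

tor  (by R10: jom, sef)
fen  (by R15: rab, sef)
qux  (by R17: pev)
laz  (by R3: tor, mig)
nop  (by R4: laz)
vim  (by R5: nop, pev)
yaz  (by R2: vim, qux)
lum  (by R12: yaz, sef)
baz  (by R9: lum, sef)
rez  (by R8: baz)
wol  (by R13: rez, fen)

Yes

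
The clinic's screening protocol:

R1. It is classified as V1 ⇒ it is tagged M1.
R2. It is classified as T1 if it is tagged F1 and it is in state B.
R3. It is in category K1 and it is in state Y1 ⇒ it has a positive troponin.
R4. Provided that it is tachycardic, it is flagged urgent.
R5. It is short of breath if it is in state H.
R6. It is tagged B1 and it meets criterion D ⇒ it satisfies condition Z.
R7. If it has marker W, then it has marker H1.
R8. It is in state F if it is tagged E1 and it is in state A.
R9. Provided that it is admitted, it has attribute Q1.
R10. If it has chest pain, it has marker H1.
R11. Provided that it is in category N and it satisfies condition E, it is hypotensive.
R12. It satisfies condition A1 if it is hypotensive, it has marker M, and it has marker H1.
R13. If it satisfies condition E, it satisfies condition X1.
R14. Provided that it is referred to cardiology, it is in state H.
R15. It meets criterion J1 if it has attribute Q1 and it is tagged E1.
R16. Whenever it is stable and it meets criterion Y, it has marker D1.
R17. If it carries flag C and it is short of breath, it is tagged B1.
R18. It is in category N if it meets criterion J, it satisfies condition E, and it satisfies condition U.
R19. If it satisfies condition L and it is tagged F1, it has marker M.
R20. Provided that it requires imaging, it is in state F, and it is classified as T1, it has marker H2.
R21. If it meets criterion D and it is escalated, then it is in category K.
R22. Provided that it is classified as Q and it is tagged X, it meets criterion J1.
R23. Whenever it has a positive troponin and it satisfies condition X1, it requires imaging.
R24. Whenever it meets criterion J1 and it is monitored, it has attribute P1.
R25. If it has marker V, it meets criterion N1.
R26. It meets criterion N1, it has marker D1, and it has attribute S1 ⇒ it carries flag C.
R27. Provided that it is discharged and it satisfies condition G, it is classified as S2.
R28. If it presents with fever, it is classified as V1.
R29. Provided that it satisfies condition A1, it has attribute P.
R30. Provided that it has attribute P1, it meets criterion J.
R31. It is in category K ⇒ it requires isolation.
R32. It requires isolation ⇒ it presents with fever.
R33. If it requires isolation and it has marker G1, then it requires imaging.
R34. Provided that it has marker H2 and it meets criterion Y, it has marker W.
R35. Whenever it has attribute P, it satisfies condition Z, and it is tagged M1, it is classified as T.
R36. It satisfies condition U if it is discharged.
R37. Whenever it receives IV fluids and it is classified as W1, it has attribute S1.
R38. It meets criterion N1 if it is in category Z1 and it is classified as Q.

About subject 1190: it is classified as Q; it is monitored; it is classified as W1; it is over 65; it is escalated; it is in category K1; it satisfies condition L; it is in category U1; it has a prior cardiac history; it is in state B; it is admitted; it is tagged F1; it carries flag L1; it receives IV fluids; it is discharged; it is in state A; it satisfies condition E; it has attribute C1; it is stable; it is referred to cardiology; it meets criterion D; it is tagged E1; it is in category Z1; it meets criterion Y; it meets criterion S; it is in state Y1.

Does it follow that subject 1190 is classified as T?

Yes

By R2 (it is tagged F1, it is in state B): it is classified as T1.
By R3 (it is in category K1, it is in state Y1): it has a positive troponin.
By R8 (it is tagged E1, it is in state A): it is in state F.
By R9 (it is admitted): it has attribute Q1.
By R13 (it satisfies condition E): it satisfies condition X1.
By R14 (it is referred to cardiology): it is in state H.
By R15 (it has attribute Q1, it is tagged E1): it meets criterion J1.
By R16 (it is stable, it meets criterion Y): it has marker D1.
By R19 (it satisfies condition L, it is tagged F1): it has marker M.
By R21 (it meets criterion D, it is escalated): it is in category K.
By R23 (it has a positive troponin, it satisfies condition X1): it requires imaging.
By R24 (it meets criterion J1, it is monitored): it has attribute P1.
By R30 (it has attribute P1): it meets criterion J.
By R31 (it is in category K): it requires isolation.
By R32 (it requires isolation): it presents with fever.
By R36 (it is discharged): it satisfies condition U.
By R37 (it receives IV fluids, it is classified as W1): it has attribute S1.
By R38 (it is in category Z1, it is classified as Q): it meets criterion N1.
By R5 (it is in state H): it is short of breath.
By R18 (it meets criterion J, it satisfies condition E, it satisfies condition U): it is in category N.
By R20 (it requires imaging, it is in state F, it is classified as T1): it has marker H2.
By R26 (it meets criterion N1, it has marker D1, it has attribute S1): it carries flag C.
By R28 (it presents with fever): it is classified as V1.
By R34 (it has marker H2, it meets criterion Y): it has marker W.
By R1 (it is classified as V1): it is tagged M1.
By R7 (it has marker W): it has marker H1.
By R11 (it is in category N, it satisfies condition E): it is hypotensive.
By R12 (it is hypotensive, it has marker M, it has marker H1): it satisfies condition A1.
By R17 (it carries flag C, it is short of breath): it is tagged B1.
By R29 (it satisfies condition A1): it has attribute P.
By R6 (it is tagged B1, it meets criterion D): it satisfies condition Z.
By R35 (it has attribute P, it satisfies condition Z, it is tagged M1): it is classified as T.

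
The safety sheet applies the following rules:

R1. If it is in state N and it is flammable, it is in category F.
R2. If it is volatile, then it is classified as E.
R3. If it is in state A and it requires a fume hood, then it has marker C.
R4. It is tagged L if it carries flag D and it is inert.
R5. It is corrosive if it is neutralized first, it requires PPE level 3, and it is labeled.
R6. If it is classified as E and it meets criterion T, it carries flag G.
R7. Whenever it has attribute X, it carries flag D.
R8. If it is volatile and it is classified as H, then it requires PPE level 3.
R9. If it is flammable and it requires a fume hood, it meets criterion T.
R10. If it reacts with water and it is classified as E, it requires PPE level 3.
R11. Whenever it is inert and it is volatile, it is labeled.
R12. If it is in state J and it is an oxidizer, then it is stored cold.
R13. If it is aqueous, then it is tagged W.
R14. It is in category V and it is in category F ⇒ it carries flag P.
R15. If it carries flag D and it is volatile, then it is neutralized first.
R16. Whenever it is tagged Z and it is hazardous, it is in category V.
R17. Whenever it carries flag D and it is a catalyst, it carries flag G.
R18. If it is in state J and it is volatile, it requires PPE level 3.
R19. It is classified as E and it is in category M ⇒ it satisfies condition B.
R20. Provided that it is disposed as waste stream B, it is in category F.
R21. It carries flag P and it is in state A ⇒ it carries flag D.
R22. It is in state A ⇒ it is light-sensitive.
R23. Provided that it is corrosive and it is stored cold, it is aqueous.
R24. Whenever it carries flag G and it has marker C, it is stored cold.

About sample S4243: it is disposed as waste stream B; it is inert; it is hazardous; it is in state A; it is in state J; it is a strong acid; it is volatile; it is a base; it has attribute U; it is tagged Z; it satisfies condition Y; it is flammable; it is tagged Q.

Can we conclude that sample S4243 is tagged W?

No

Forward chaining from the given facts derives: is classified as E, is labeled, is in category V, requires PPE level 3, is in category F, is light-sensitive, carries flag P, carries flag D, is tagged L, is neutralized first, is corrosive.
The only rule concluding "it is tagged W" is R13, which needs "it is aqueous"; that is never established.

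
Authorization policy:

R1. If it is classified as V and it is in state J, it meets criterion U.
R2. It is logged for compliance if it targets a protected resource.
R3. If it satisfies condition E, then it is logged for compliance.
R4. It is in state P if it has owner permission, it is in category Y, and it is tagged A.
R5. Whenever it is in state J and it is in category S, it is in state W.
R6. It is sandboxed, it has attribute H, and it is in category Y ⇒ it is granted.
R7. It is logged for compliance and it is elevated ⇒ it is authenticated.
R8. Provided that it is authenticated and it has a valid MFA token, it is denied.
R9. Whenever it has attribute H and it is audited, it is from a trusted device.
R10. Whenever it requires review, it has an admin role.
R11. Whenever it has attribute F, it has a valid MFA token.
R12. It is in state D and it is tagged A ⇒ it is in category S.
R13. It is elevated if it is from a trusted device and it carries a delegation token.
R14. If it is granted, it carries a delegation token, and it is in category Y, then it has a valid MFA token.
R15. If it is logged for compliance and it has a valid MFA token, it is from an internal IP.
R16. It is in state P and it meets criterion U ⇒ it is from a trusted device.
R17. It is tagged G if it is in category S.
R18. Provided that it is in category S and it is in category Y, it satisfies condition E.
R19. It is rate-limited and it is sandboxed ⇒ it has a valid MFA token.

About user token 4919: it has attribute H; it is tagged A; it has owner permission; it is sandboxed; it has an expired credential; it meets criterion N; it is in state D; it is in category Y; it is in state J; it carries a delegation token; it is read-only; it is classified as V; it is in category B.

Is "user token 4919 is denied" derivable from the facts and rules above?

By R1 (it is classified as V, it is in state J): it meets criterion U.
By R4 (it has owner permission, it is in category Y, it is tagged A): it is in state P.
By R6 (it is sandboxed, it has attribute H, it is in category Y): it is granted.
By R12 (it is in state D, it is tagged A): it is in category S.
By R14 (it is granted, it carries a delegation token, it is in category Y): it has a valid MFA token.
By R16 (it is in state P, it meets criterion U): it is from a trusted device.
By R18 (it is in category S, it is in category Y): it satisfies condition E.
By R3 (it satisfies condition E): it is logged for compliance.
By R13 (it is from a trusted device, it carries a delegation token): it is elevated.
By R7 (it is logged for compliance, it is elevated): it is authenticated.
By R8 (it is authenticated, it has a valid MFA token): it is denied.

Yes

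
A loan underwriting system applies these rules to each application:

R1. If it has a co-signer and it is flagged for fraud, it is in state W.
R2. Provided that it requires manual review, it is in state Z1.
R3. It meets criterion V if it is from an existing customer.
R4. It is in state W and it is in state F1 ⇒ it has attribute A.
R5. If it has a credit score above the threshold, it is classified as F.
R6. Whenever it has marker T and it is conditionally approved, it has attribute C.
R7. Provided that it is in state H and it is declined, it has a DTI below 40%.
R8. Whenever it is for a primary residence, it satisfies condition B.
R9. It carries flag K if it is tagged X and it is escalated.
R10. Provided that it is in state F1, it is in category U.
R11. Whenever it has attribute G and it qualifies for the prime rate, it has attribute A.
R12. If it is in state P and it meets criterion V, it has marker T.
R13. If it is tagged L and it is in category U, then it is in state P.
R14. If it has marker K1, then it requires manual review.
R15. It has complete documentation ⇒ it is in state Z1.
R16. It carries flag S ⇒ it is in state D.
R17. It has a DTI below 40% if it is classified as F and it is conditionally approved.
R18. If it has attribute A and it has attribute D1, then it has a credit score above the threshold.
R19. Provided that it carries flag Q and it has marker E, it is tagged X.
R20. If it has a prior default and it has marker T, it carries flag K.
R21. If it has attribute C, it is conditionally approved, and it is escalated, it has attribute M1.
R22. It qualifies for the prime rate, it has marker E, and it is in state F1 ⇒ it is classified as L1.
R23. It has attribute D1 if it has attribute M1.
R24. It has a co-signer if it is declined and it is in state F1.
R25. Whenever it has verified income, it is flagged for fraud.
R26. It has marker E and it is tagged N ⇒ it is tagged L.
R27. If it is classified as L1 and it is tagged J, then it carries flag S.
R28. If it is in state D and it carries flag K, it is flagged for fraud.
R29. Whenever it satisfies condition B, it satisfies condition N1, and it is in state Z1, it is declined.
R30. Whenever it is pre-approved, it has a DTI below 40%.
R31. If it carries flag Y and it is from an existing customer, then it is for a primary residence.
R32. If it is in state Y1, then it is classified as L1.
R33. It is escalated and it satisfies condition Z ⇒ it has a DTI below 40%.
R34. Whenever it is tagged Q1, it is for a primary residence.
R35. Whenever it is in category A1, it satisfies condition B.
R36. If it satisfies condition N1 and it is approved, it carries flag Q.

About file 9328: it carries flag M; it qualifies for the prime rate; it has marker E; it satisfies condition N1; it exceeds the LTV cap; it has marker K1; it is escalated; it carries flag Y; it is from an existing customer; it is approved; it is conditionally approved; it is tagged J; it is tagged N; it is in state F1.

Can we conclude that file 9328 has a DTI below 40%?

By R3 (it is from an existing customer): it meets criterion V.
By R10 (it is in state F1): it is in category U.
By R14 (it has marker K1): it requires manual review.
By R22 (it qualifies for the prime rate, it has marker E, it is in state F1): it is classified as L1.
By R26 (it has marker E, it is tagged N): it is tagged L.
By R27 (it is classified as L1, it is tagged J): it carries flag S.
By R31 (it carries flag Y, it is from an existing customer): it is for a primary residence.
By R36 (it satisfies condition N1, it is approved): it carries flag Q.
By R2 (it requires manual review): it is in state Z1.
By R8 (it is for a primary residence): it satisfies condition B.
By R13 (it is tagged L, it is in category U): it is in state P.
By R16 (it carries flag S): it is in state D.
By R19 (it carries flag Q, it has marker E): it is tagged X.
By R29 (it satisfies condition B, it satisfies condition N1, it is in state Z1): it is declined.
By R9 (it is tagged X, it is escalated): it carries flag K.
By R12 (it is in state P, it meets criterion V): it has marker T.
By R24 (it is declined, it is in state F1): it has a co-signer.
By R28 (it is in state D, it carries flag K): it is flagged for fraud.
By R1 (it has a co-signer, it is flagged for fraud): it is in state W.
By R4 (it is in state W, it is in state F1): it has attribute A.
By R6 (it has marker T, it is conditionally approved): it has attribute C.
By R21 (it has attribute C, it is conditionally approved, it is escalated): it has attribute M1.
By R23 (it has attribute M1): it has attribute D1.
By R18 (it has attribute A, it has attribute D1): it has a credit score above the threshold.
By R5 (it has a credit score above the threshold): it is classified as F.
By R17 (it is classified as F, it is conditionally approved): it has a DTI below 40%.

Yes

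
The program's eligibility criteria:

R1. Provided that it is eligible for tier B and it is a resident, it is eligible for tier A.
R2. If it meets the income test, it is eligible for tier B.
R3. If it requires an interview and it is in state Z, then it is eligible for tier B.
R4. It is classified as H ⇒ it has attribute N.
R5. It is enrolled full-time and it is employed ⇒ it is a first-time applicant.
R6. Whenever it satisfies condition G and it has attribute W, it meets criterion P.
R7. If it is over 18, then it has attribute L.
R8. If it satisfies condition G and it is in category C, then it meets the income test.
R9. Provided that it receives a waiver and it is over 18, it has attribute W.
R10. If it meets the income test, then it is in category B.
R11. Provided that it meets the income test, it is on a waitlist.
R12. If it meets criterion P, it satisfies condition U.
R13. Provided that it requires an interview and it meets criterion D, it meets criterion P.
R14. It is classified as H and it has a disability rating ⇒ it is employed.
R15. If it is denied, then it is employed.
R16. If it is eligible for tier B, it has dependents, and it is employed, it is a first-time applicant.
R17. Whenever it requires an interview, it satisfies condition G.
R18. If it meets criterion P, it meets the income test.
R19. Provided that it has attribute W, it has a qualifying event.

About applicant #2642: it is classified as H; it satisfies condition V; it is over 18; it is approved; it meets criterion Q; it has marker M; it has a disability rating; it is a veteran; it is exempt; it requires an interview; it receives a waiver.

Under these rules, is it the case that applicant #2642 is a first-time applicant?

No

Forward chaining from the given facts derives: has attribute N, has attribute L, has attribute W, is employed, satisfies condition G, has a qualifying event, meets criterion P, satisfies condition U, meets the income test, is eligible for tier B, is in category B, is on a waitlist.
Rules concluding "it is a first-time applicant": R5 needs "it is enrolled full-time"; R16 needs "it has dependents" — none of these are established.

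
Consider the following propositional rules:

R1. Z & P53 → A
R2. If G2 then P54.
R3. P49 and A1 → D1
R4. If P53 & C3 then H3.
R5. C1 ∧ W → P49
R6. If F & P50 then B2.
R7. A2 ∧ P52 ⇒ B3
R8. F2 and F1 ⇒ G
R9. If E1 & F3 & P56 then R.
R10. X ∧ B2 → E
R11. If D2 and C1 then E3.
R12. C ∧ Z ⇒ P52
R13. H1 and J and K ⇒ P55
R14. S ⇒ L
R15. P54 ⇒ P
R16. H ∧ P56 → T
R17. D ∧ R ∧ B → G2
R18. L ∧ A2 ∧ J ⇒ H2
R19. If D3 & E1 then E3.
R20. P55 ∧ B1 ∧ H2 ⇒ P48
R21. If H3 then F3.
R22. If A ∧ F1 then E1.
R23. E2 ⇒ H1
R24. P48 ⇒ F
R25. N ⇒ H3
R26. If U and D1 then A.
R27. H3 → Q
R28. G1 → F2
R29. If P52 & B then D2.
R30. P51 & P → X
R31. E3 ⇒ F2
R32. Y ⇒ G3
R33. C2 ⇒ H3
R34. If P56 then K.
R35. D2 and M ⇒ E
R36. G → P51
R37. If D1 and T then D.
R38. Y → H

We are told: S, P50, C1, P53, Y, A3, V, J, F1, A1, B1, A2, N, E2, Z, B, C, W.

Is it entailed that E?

Forward chaining from the given facts derives: A, P49, P52, L, H2, E1, H1, H3, Q, D2, G3, H, D1, B3, E3, F3, F2, G, P51.
Rules concluding E: R10 needs X; R35 needs M — none of these are established.

No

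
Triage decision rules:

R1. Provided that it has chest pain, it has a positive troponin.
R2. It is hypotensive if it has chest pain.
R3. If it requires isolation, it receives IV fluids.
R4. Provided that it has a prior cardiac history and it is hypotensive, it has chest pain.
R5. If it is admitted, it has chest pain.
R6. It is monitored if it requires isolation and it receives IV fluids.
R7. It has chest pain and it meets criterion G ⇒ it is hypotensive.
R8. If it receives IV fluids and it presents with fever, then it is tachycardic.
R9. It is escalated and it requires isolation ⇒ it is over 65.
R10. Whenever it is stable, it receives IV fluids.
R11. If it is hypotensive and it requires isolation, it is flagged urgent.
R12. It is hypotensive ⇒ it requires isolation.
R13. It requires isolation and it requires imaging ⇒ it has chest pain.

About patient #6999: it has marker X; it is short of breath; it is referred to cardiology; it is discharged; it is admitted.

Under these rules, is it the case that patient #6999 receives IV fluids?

By R5 (it is admitted): it has chest pain.
By R2 (it has chest pain): it is hypotensive.
By R12 (it is hypotensive): it requires isolation.
By R3 (it requires isolation): it receives IV fluids.

Yes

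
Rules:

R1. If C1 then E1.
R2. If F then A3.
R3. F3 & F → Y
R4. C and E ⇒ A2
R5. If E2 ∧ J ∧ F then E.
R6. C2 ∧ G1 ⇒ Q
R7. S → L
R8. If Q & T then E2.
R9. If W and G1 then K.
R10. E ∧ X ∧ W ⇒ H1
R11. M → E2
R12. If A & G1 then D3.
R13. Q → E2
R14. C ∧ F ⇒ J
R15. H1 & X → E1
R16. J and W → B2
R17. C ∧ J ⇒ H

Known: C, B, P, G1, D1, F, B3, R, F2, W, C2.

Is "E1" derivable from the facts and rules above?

Forward chaining from the given facts derives: A3, Q, K, E2, J, B2, H, E, A2.
Rules concluding E1: R1 needs C1; R15 needs H1 — none of these are established.

No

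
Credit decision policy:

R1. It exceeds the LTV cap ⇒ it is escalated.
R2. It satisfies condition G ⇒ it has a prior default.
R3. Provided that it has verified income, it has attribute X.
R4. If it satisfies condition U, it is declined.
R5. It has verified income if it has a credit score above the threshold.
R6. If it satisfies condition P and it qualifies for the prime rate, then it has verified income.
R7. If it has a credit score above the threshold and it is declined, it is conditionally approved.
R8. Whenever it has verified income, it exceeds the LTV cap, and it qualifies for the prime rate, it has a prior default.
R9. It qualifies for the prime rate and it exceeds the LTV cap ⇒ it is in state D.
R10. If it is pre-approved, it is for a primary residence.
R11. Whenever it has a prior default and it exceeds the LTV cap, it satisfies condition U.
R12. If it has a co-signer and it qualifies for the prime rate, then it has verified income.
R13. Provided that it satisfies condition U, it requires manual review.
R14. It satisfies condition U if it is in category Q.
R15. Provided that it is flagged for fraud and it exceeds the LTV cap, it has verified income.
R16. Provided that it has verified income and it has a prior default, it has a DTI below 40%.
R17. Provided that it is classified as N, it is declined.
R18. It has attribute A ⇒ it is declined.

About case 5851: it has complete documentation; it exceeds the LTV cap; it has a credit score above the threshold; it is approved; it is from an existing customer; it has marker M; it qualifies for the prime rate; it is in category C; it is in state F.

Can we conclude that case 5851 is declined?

Yes

By R5 (it has a credit score above the threshold): it has verified income.
By R8 (it has verified income, it exceeds the LTV cap, it qualifies for the prime rate): it has a prior default.
By R11 (it has a prior default, it exceeds the LTV cap): it satisfies condition U.
By R4 (it satisfies condition U): it is declined.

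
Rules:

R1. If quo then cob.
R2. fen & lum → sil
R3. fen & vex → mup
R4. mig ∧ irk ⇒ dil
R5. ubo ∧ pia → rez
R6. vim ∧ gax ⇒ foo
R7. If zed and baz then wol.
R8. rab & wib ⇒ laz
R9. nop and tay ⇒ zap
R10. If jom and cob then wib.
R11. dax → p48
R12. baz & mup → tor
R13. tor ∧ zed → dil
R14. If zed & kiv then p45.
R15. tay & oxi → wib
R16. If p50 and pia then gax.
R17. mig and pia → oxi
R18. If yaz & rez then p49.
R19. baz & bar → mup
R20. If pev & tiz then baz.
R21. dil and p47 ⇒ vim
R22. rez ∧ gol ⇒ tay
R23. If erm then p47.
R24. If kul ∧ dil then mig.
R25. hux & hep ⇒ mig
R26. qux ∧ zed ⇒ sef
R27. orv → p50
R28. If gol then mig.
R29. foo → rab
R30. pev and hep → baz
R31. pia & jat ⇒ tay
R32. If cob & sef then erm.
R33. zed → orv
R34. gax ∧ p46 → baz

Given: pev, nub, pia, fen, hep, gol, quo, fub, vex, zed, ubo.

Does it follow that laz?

No

Forward chaining from the given facts derives: cob, mup, rez, tay, mig, baz, orv, wol, tor, dil, oxi, p50, wib, gax.
The only rule concluding laz is R8, which needs rab; that is never established.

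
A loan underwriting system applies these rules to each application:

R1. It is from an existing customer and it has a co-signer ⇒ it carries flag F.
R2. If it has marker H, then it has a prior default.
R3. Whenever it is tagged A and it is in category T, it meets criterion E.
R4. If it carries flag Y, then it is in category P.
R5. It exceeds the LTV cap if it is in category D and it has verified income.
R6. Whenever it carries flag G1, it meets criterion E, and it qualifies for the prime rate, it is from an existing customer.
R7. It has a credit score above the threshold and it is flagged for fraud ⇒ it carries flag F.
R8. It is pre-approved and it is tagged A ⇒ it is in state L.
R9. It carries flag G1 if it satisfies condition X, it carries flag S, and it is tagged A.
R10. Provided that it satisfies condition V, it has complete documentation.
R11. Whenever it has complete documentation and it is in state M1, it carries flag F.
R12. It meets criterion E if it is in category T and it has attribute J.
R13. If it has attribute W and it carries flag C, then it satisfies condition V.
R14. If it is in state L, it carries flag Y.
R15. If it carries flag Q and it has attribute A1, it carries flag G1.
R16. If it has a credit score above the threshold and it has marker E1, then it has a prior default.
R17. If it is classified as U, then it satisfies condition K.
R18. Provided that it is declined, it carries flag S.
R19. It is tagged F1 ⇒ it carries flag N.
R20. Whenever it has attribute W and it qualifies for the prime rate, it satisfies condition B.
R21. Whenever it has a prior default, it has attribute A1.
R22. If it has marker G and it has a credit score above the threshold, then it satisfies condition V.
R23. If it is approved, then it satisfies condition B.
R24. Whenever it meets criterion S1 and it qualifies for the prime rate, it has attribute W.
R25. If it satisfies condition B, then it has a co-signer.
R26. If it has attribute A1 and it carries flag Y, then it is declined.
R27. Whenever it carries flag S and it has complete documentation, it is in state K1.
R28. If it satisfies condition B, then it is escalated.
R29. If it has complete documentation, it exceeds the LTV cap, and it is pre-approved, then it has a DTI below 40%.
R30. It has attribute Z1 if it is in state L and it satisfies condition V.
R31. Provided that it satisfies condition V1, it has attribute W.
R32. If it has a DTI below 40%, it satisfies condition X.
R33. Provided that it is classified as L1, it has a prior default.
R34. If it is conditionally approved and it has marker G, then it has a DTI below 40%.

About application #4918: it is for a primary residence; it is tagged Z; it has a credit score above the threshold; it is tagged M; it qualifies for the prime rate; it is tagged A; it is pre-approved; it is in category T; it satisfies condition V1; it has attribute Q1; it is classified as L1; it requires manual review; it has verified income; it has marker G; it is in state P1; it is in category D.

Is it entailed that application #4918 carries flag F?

Yes

By R3 (it is tagged A, it is in category T): it meets criterion E.
By R5 (it is in category D, it has verified income): it exceeds the LTV cap.
By R8 (it is pre-approved, it is tagged A): it is in state L.
By R14 (it is in state L): it carries flag Y.
By R22 (it has marker G, it has a credit score above the threshold): it satisfies condition V.
By R31 (it satisfies condition V1): it has attribute W.
By R33 (it is classified as L1): it has a prior default.
By R10 (it satisfies condition V): it has complete documentation.
By R20 (it has attribute W, it qualifies for the prime rate): it satisfies condition B.
By R21 (it has a prior default): it has attribute A1.
By R25 (it satisfies condition B): it has a co-signer.
By R26 (it has attribute A1, it carries flag Y): it is declined.
By R29 (it has complete documentation, it exceeds the LTV cap, it is pre-approved): it has a DTI below 40%.
By R32 (it has a DTI below 40%): it satisfies condition X.
By R18 (it is declined): it carries flag S.
By R9 (it satisfies condition X, it carries flag S, it is tagged A): it carries flag G1.
By R6 (it carries flag G1, it meets criterion E, it qualifies for the prime rate): it is from an existing customer.
By R1 (it is from an existing customer, it has a co-signer): it carries flag F.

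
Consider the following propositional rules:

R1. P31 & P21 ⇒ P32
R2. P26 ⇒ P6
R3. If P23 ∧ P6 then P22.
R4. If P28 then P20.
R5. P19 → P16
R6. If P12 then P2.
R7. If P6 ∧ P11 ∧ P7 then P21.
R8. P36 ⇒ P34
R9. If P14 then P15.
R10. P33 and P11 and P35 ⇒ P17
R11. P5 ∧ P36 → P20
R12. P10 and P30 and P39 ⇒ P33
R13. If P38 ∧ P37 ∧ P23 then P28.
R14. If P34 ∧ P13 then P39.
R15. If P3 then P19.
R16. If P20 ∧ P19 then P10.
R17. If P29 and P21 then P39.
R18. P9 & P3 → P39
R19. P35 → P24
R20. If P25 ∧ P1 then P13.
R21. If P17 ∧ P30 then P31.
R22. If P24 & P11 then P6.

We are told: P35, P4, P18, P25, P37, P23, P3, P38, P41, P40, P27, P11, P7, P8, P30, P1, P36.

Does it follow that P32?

P34  (by R8: P36)
P28  (by R13: P38, P37, P23)
P19  (by R15: P3)
P24  (by R19: P35)
P13  (by R20: P25, P1)
P6  (by R22: P24, P11)
P20  (by R4: P28)
P21  (by R7: P6, P11, P7)
P39  (by R14: P34, P13)
P10  (by R16: P20, P19)
P33  (by R12: P10, P30, P39)
P17  (by R10: P33, P11, P35)
P31  (by R21: P17, P30)
P32  (by R1: P31, P21)

Yes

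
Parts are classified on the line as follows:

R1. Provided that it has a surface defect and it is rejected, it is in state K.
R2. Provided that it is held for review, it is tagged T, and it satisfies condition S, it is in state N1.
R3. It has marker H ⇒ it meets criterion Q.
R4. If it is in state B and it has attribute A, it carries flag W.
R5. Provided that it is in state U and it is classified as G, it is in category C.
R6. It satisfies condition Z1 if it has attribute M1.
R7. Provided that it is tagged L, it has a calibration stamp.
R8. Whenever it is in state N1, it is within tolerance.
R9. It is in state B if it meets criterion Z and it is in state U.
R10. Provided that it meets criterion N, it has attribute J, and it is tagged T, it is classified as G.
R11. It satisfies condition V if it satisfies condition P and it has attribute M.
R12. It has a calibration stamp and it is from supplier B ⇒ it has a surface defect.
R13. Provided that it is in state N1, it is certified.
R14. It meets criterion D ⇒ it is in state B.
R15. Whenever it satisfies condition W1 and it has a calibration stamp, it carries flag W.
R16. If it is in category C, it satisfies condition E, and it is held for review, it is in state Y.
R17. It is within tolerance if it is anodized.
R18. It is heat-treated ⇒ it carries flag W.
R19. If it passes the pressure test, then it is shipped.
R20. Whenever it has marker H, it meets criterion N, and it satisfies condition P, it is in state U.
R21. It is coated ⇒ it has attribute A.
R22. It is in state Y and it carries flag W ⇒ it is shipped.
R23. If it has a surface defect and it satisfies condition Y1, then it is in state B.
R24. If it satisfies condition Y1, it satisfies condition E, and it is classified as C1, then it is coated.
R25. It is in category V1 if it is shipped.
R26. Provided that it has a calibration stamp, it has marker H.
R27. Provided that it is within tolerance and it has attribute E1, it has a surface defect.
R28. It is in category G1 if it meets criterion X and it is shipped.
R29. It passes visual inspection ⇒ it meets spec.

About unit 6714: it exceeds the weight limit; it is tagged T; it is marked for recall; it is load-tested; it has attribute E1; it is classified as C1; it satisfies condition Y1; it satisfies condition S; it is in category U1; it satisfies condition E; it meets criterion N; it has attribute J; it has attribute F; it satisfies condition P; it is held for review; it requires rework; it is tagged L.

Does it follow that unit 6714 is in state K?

No

Forward chaining from the given facts derives: is in state N1, has a calibration stamp, is within tolerance, is classified as G, is certified, is coated, has marker H, has a surface defect, meets criterion Q, is in state U, has attribute A, is in state B, carries flag W, is in category C, is in state Y, is shipped, is in category V1.
The only rule concluding "it is in state K" is R1, which needs "it is rejected"; that is never established.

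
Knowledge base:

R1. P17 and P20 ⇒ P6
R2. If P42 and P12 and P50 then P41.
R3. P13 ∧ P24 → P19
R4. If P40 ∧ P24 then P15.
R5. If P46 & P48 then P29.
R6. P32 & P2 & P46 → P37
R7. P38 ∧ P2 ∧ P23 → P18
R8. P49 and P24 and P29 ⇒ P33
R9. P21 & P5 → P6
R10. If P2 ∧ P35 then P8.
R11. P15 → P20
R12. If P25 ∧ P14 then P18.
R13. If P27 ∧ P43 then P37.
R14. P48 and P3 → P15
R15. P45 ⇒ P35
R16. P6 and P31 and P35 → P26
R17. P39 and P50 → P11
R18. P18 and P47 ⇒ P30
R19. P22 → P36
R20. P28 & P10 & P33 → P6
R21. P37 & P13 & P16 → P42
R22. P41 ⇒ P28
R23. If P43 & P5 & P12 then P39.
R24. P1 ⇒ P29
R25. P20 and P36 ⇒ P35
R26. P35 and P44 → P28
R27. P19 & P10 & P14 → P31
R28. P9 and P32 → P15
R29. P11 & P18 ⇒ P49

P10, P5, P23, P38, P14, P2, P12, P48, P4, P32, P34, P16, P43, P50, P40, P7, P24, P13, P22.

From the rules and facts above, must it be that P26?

Forward chaining from the given facts derives: P19, P15, P18, P20, P36, P39, P35, P31, P8, P11, P49.
The only rule concluding P26 is R16, which needs P6; that is never established.

No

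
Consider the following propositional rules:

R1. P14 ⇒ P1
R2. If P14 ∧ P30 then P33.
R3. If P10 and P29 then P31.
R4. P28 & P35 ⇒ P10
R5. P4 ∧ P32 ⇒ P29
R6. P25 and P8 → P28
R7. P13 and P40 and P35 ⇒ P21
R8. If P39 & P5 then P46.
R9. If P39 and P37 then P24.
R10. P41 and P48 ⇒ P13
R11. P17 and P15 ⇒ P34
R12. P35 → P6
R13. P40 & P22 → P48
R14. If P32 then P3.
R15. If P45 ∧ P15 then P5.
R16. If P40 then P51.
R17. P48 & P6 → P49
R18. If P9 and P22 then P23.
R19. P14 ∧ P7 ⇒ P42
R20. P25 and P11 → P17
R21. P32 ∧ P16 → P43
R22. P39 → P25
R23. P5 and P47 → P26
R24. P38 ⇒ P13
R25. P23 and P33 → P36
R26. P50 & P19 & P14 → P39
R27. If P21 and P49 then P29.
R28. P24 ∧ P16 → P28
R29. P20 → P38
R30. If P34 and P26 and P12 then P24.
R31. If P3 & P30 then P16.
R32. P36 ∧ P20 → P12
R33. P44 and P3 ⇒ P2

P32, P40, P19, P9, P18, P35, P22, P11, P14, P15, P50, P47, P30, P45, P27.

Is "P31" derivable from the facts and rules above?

No

Forward chaining from the given facts derives: P1, P33, P6, P48, P3, P5, P51, P49, P23, P26, P36, P39, P16, P46, P43, P25, P17, P34.
The only rule concluding P31 is R3, which needs P10; that is never established.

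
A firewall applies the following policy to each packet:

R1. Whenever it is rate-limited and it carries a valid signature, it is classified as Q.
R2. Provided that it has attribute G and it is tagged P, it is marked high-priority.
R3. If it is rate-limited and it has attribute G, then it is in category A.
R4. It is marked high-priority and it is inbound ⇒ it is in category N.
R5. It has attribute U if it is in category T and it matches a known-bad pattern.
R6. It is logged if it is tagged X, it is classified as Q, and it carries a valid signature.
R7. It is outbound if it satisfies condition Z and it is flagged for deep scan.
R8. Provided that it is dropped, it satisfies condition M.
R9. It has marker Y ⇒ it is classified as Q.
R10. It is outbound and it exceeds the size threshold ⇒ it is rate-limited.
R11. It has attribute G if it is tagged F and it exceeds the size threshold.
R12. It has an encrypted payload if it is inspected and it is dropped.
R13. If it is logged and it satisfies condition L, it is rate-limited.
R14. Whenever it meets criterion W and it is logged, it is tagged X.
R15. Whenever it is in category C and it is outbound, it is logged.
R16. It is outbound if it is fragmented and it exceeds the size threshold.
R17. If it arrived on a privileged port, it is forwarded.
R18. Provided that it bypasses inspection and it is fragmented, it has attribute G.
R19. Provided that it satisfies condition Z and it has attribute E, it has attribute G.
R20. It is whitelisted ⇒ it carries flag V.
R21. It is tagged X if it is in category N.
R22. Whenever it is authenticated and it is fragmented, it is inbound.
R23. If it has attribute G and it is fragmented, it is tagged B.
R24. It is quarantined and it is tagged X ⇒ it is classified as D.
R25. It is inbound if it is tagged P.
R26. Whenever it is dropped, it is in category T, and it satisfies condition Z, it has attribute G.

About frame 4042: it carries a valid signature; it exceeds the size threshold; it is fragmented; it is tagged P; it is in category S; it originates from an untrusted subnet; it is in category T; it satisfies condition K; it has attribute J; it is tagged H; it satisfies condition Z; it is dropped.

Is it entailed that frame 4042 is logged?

By R16 (it is fragmented, it exceeds the size threshold): it is outbound.
By R25 (it is tagged P): it is inbound.
By R26 (it is dropped, it is in category T, it satisfies condition Z): it has attribute G.
By R2 (it has attribute G, it is tagged P): it is marked high-priority.
By R4 (it is marked high-priority, it is inbound): it is in category N.
By R10 (it is outbound, it exceeds the size threshold): it is rate-limited.
By R21 (it is in category N): it is tagged X.
By R1 (it is rate-limited, it carries a valid signature): it is classified as Q.
By R6 (it is tagged X, it is classified as Q, it carries a valid signature): it is logged.

Yes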